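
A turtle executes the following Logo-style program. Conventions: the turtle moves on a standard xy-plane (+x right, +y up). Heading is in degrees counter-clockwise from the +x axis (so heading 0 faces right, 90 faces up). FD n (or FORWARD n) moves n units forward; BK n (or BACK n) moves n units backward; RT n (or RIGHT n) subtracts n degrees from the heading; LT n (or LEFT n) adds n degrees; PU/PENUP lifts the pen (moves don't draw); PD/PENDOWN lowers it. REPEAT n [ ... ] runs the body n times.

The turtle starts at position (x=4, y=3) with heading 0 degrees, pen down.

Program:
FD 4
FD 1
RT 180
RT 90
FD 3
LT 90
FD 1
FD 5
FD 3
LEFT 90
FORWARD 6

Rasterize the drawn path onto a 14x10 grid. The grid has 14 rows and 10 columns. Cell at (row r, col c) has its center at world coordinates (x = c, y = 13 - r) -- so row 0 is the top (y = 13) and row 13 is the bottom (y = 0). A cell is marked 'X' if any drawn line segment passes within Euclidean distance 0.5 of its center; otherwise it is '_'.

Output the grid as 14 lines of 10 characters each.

Answer: __________
__________
__________
__________
__________
__________
__________
XXXXXXXXXX
X________X
X________X
X___XXXXXX
X_________
X_________
X_________

Derivation:
Segment 0: (4,3) -> (8,3)
Segment 1: (8,3) -> (9,3)
Segment 2: (9,3) -> (9,6)
Segment 3: (9,6) -> (8,6)
Segment 4: (8,6) -> (3,6)
Segment 5: (3,6) -> (0,6)
Segment 6: (0,6) -> (0,-0)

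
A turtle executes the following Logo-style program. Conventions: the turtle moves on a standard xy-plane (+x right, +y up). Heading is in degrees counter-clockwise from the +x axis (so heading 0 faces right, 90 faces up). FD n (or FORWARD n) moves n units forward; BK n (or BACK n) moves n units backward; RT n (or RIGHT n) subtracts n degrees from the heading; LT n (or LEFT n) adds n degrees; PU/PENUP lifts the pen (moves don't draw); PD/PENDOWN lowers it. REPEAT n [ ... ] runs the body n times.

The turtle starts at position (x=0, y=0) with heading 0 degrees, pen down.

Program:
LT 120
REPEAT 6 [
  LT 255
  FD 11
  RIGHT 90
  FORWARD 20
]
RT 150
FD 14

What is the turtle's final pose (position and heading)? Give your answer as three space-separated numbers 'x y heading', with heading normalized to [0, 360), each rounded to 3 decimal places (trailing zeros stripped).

Executing turtle program step by step:
Start: pos=(0,0), heading=0, pen down
LT 120: heading 0 -> 120
REPEAT 6 [
  -- iteration 1/6 --
  LT 255: heading 120 -> 15
  FD 11: (0,0) -> (10.625,2.847) [heading=15, draw]
  RT 90: heading 15 -> 285
  FD 20: (10.625,2.847) -> (15.802,-16.472) [heading=285, draw]
  -- iteration 2/6 --
  LT 255: heading 285 -> 180
  FD 11: (15.802,-16.472) -> (4.802,-16.472) [heading=180, draw]
  RT 90: heading 180 -> 90
  FD 20: (4.802,-16.472) -> (4.802,3.528) [heading=90, draw]
  -- iteration 3/6 --
  LT 255: heading 90 -> 345
  FD 11: (4.802,3.528) -> (15.427,0.681) [heading=345, draw]
  RT 90: heading 345 -> 255
  FD 20: (15.427,0.681) -> (10.25,-18.637) [heading=255, draw]
  -- iteration 4/6 --
  LT 255: heading 255 -> 150
  FD 11: (10.25,-18.637) -> (0.724,-13.137) [heading=150, draw]
  RT 90: heading 150 -> 60
  FD 20: (0.724,-13.137) -> (10.724,4.183) [heading=60, draw]
  -- iteration 5/6 --
  LT 255: heading 60 -> 315
  FD 11: (10.724,4.183) -> (18.502,-3.595) [heading=315, draw]
  RT 90: heading 315 -> 225
  FD 20: (18.502,-3.595) -> (4.36,-17.737) [heading=225, draw]
  -- iteration 6/6 --
  LT 255: heading 225 -> 120
  FD 11: (4.36,-17.737) -> (-1.14,-8.211) [heading=120, draw]
  RT 90: heading 120 -> 30
  FD 20: (-1.14,-8.211) -> (16.181,1.789) [heading=30, draw]
]
RT 150: heading 30 -> 240
FD 14: (16.181,1.789) -> (9.181,-10.335) [heading=240, draw]
Final: pos=(9.181,-10.335), heading=240, 13 segment(s) drawn

Answer: 9.181 -10.335 240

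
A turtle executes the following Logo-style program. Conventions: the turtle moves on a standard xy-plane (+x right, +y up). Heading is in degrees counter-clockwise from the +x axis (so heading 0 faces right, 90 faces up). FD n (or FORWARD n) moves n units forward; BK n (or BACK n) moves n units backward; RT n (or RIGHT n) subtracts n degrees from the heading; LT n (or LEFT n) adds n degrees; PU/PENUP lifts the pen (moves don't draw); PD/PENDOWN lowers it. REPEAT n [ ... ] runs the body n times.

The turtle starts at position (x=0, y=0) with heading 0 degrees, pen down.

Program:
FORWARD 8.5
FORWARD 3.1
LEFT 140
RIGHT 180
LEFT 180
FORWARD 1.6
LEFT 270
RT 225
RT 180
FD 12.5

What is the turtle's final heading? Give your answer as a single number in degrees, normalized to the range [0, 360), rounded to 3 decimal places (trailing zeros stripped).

Executing turtle program step by step:
Start: pos=(0,0), heading=0, pen down
FD 8.5: (0,0) -> (8.5,0) [heading=0, draw]
FD 3.1: (8.5,0) -> (11.6,0) [heading=0, draw]
LT 140: heading 0 -> 140
RT 180: heading 140 -> 320
LT 180: heading 320 -> 140
FD 1.6: (11.6,0) -> (10.374,1.028) [heading=140, draw]
LT 270: heading 140 -> 50
RT 225: heading 50 -> 185
RT 180: heading 185 -> 5
FD 12.5: (10.374,1.028) -> (22.827,2.118) [heading=5, draw]
Final: pos=(22.827,2.118), heading=5, 4 segment(s) drawn

Answer: 5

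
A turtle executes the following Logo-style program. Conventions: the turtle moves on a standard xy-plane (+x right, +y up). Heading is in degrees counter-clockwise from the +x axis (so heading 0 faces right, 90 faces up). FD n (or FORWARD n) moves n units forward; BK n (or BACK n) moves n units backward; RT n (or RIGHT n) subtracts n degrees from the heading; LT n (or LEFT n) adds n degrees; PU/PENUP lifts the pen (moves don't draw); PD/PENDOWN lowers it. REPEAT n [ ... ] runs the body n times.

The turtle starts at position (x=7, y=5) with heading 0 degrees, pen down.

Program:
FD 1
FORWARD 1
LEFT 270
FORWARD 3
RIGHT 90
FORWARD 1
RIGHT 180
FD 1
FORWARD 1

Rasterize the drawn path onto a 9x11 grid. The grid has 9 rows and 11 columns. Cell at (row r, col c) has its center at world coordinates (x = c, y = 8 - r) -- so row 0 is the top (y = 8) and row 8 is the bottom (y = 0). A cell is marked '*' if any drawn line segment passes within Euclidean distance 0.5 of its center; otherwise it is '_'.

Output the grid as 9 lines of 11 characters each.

Segment 0: (7,5) -> (8,5)
Segment 1: (8,5) -> (9,5)
Segment 2: (9,5) -> (9,2)
Segment 3: (9,2) -> (8,2)
Segment 4: (8,2) -> (9,2)
Segment 5: (9,2) -> (10,2)

Answer: ___________
___________
___________
_______***_
_________*_
_________*_
________***
___________
___________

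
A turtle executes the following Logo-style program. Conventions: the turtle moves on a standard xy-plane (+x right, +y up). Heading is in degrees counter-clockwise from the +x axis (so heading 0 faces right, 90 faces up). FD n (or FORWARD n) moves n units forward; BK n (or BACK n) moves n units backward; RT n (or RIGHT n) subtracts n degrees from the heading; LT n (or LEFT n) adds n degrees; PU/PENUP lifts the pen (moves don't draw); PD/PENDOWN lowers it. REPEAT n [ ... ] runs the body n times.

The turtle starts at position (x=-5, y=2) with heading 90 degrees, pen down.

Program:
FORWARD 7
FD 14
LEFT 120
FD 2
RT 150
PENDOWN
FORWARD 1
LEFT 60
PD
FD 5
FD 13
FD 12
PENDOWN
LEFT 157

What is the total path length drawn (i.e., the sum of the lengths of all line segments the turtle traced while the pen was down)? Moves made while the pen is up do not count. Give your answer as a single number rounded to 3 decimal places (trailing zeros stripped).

Executing turtle program step by step:
Start: pos=(-5,2), heading=90, pen down
FD 7: (-5,2) -> (-5,9) [heading=90, draw]
FD 14: (-5,9) -> (-5,23) [heading=90, draw]
LT 120: heading 90 -> 210
FD 2: (-5,23) -> (-6.732,22) [heading=210, draw]
RT 150: heading 210 -> 60
PD: pen down
FD 1: (-6.732,22) -> (-6.232,22.866) [heading=60, draw]
LT 60: heading 60 -> 120
PD: pen down
FD 5: (-6.232,22.866) -> (-8.732,27.196) [heading=120, draw]
FD 13: (-8.732,27.196) -> (-15.232,38.454) [heading=120, draw]
FD 12: (-15.232,38.454) -> (-21.232,48.847) [heading=120, draw]
PD: pen down
LT 157: heading 120 -> 277
Final: pos=(-21.232,48.847), heading=277, 7 segment(s) drawn

Segment lengths:
  seg 1: (-5,2) -> (-5,9), length = 7
  seg 2: (-5,9) -> (-5,23), length = 14
  seg 3: (-5,23) -> (-6.732,22), length = 2
  seg 4: (-6.732,22) -> (-6.232,22.866), length = 1
  seg 5: (-6.232,22.866) -> (-8.732,27.196), length = 5
  seg 6: (-8.732,27.196) -> (-15.232,38.454), length = 13
  seg 7: (-15.232,38.454) -> (-21.232,48.847), length = 12
Total = 54

Answer: 54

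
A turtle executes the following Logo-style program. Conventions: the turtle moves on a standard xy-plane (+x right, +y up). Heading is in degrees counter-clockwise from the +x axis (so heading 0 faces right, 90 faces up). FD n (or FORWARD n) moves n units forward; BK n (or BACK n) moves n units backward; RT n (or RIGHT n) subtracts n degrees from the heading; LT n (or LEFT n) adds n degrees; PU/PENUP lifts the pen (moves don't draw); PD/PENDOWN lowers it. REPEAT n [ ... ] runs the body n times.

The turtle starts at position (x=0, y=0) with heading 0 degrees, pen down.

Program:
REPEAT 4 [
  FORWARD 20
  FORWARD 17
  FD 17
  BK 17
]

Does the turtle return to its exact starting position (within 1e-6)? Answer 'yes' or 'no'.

Executing turtle program step by step:
Start: pos=(0,0), heading=0, pen down
REPEAT 4 [
  -- iteration 1/4 --
  FD 20: (0,0) -> (20,0) [heading=0, draw]
  FD 17: (20,0) -> (37,0) [heading=0, draw]
  FD 17: (37,0) -> (54,0) [heading=0, draw]
  BK 17: (54,0) -> (37,0) [heading=0, draw]
  -- iteration 2/4 --
  FD 20: (37,0) -> (57,0) [heading=0, draw]
  FD 17: (57,0) -> (74,0) [heading=0, draw]
  FD 17: (74,0) -> (91,0) [heading=0, draw]
  BK 17: (91,0) -> (74,0) [heading=0, draw]
  -- iteration 3/4 --
  FD 20: (74,0) -> (94,0) [heading=0, draw]
  FD 17: (94,0) -> (111,0) [heading=0, draw]
  FD 17: (111,0) -> (128,0) [heading=0, draw]
  BK 17: (128,0) -> (111,0) [heading=0, draw]
  -- iteration 4/4 --
  FD 20: (111,0) -> (131,0) [heading=0, draw]
  FD 17: (131,0) -> (148,0) [heading=0, draw]
  FD 17: (148,0) -> (165,0) [heading=0, draw]
  BK 17: (165,0) -> (148,0) [heading=0, draw]
]
Final: pos=(148,0), heading=0, 16 segment(s) drawn

Start position: (0, 0)
Final position: (148, 0)
Distance = 148; >= 1e-6 -> NOT closed

Answer: no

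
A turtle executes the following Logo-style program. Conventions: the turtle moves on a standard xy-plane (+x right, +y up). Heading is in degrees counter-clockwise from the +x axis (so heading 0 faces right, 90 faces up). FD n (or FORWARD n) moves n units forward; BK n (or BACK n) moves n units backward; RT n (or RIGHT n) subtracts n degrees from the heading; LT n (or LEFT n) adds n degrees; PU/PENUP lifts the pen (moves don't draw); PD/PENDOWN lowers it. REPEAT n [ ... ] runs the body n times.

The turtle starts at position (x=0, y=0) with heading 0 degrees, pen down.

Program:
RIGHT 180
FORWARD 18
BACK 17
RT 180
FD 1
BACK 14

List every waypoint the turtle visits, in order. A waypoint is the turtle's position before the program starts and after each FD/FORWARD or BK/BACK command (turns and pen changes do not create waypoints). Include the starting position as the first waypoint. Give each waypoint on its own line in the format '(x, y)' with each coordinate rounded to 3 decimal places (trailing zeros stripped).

Answer: (0, 0)
(-18, 0)
(-1, 0)
(0, 0)
(-14, 0)

Derivation:
Executing turtle program step by step:
Start: pos=(0,0), heading=0, pen down
RT 180: heading 0 -> 180
FD 18: (0,0) -> (-18,0) [heading=180, draw]
BK 17: (-18,0) -> (-1,0) [heading=180, draw]
RT 180: heading 180 -> 0
FD 1: (-1,0) -> (0,0) [heading=0, draw]
BK 14: (0,0) -> (-14,0) [heading=0, draw]
Final: pos=(-14,0), heading=0, 4 segment(s) drawn
Waypoints (5 total):
(0, 0)
(-18, 0)
(-1, 0)
(0, 0)
(-14, 0)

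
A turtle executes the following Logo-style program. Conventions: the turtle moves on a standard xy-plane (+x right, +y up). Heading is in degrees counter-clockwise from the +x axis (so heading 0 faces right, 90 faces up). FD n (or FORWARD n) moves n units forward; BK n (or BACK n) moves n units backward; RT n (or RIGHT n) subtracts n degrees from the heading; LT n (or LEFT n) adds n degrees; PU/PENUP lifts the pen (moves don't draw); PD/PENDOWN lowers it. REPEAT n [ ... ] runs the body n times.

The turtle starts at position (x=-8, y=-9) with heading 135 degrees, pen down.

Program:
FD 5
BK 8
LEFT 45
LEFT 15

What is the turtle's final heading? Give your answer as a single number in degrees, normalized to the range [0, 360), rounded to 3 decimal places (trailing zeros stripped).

Answer: 195

Derivation:
Executing turtle program step by step:
Start: pos=(-8,-9), heading=135, pen down
FD 5: (-8,-9) -> (-11.536,-5.464) [heading=135, draw]
BK 8: (-11.536,-5.464) -> (-5.879,-11.121) [heading=135, draw]
LT 45: heading 135 -> 180
LT 15: heading 180 -> 195
Final: pos=(-5.879,-11.121), heading=195, 2 segment(s) drawn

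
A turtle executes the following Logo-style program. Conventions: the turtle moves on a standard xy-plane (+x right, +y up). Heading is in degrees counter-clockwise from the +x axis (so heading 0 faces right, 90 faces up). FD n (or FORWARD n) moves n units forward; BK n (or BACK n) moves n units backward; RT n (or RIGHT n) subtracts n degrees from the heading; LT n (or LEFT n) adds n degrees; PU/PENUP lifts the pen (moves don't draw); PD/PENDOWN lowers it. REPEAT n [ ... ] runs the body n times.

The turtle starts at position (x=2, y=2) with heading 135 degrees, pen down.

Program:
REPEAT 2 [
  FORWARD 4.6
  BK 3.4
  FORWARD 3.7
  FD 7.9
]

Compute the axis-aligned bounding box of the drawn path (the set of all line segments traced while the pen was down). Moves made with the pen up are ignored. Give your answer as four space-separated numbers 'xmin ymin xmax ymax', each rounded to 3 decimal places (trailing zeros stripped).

Executing turtle program step by step:
Start: pos=(2,2), heading=135, pen down
REPEAT 2 [
  -- iteration 1/2 --
  FD 4.6: (2,2) -> (-1.253,5.253) [heading=135, draw]
  BK 3.4: (-1.253,5.253) -> (1.151,2.849) [heading=135, draw]
  FD 3.7: (1.151,2.849) -> (-1.465,5.465) [heading=135, draw]
  FD 7.9: (-1.465,5.465) -> (-7.051,11.051) [heading=135, draw]
  -- iteration 2/2 --
  FD 4.6: (-7.051,11.051) -> (-10.304,14.304) [heading=135, draw]
  BK 3.4: (-10.304,14.304) -> (-7.899,11.899) [heading=135, draw]
  FD 3.7: (-7.899,11.899) -> (-10.516,14.516) [heading=135, draw]
  FD 7.9: (-10.516,14.516) -> (-16.102,20.102) [heading=135, draw]
]
Final: pos=(-16.102,20.102), heading=135, 8 segment(s) drawn

Segment endpoints: x in {-16.102, -10.516, -10.304, -7.899, -7.051, -1.465, -1.253, 1.151, 2}, y in {2, 2.849, 5.253, 5.465, 11.051, 11.899, 14.304, 14.516, 20.102}
xmin=-16.102, ymin=2, xmax=2, ymax=20.102

Answer: -16.102 2 2 20.102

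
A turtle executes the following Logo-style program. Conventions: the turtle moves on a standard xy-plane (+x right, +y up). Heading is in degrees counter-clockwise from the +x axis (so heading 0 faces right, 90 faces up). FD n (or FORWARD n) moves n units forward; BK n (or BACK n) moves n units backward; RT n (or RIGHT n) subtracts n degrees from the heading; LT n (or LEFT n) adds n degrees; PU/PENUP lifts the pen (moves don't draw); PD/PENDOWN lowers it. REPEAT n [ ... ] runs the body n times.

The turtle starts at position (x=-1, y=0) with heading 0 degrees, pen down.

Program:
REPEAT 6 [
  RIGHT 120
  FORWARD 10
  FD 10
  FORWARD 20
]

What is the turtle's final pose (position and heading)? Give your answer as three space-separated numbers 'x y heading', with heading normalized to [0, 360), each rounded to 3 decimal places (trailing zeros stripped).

Answer: -1 0 0

Derivation:
Executing turtle program step by step:
Start: pos=(-1,0), heading=0, pen down
REPEAT 6 [
  -- iteration 1/6 --
  RT 120: heading 0 -> 240
  FD 10: (-1,0) -> (-6,-8.66) [heading=240, draw]
  FD 10: (-6,-8.66) -> (-11,-17.321) [heading=240, draw]
  FD 20: (-11,-17.321) -> (-21,-34.641) [heading=240, draw]
  -- iteration 2/6 --
  RT 120: heading 240 -> 120
  FD 10: (-21,-34.641) -> (-26,-25.981) [heading=120, draw]
  FD 10: (-26,-25.981) -> (-31,-17.321) [heading=120, draw]
  FD 20: (-31,-17.321) -> (-41,0) [heading=120, draw]
  -- iteration 3/6 --
  RT 120: heading 120 -> 0
  FD 10: (-41,0) -> (-31,0) [heading=0, draw]
  FD 10: (-31,0) -> (-21,0) [heading=0, draw]
  FD 20: (-21,0) -> (-1,0) [heading=0, draw]
  -- iteration 4/6 --
  RT 120: heading 0 -> 240
  FD 10: (-1,0) -> (-6,-8.66) [heading=240, draw]
  FD 10: (-6,-8.66) -> (-11,-17.321) [heading=240, draw]
  FD 20: (-11,-17.321) -> (-21,-34.641) [heading=240, draw]
  -- iteration 5/6 --
  RT 120: heading 240 -> 120
  FD 10: (-21,-34.641) -> (-26,-25.981) [heading=120, draw]
  FD 10: (-26,-25.981) -> (-31,-17.321) [heading=120, draw]
  FD 20: (-31,-17.321) -> (-41,0) [heading=120, draw]
  -- iteration 6/6 --
  RT 120: heading 120 -> 0
  FD 10: (-41,0) -> (-31,0) [heading=0, draw]
  FD 10: (-31,0) -> (-21,0) [heading=0, draw]
  FD 20: (-21,0) -> (-1,0) [heading=0, draw]
]
Final: pos=(-1,0), heading=0, 18 segment(s) drawn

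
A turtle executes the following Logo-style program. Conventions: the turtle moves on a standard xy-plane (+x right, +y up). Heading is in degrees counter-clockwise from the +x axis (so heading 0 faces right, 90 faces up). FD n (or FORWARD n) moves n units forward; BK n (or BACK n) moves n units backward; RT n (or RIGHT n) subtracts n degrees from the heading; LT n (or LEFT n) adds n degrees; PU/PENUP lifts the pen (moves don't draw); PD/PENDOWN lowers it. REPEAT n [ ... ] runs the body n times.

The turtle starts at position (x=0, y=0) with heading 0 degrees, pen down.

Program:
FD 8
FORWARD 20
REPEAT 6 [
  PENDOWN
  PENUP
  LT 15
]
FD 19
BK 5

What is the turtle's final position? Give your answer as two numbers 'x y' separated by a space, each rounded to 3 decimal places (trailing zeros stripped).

Answer: 28 14

Derivation:
Executing turtle program step by step:
Start: pos=(0,0), heading=0, pen down
FD 8: (0,0) -> (8,0) [heading=0, draw]
FD 20: (8,0) -> (28,0) [heading=0, draw]
REPEAT 6 [
  -- iteration 1/6 --
  PD: pen down
  PU: pen up
  LT 15: heading 0 -> 15
  -- iteration 2/6 --
  PD: pen down
  PU: pen up
  LT 15: heading 15 -> 30
  -- iteration 3/6 --
  PD: pen down
  PU: pen up
  LT 15: heading 30 -> 45
  -- iteration 4/6 --
  PD: pen down
  PU: pen up
  LT 15: heading 45 -> 60
  -- iteration 5/6 --
  PD: pen down
  PU: pen up
  LT 15: heading 60 -> 75
  -- iteration 6/6 --
  PD: pen down
  PU: pen up
  LT 15: heading 75 -> 90
]
FD 19: (28,0) -> (28,19) [heading=90, move]
BK 5: (28,19) -> (28,14) [heading=90, move]
Final: pos=(28,14), heading=90, 2 segment(s) drawn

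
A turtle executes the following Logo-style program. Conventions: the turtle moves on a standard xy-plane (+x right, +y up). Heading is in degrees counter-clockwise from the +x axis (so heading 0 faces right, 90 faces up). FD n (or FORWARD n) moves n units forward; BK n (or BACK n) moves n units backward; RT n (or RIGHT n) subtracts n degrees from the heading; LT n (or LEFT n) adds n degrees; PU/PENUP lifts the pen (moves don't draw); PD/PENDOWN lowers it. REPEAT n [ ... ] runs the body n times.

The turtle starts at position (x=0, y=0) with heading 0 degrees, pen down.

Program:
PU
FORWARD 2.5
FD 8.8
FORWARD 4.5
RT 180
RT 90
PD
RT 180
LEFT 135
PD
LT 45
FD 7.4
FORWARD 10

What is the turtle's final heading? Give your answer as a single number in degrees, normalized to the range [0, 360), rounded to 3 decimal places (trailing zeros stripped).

Answer: 90

Derivation:
Executing turtle program step by step:
Start: pos=(0,0), heading=0, pen down
PU: pen up
FD 2.5: (0,0) -> (2.5,0) [heading=0, move]
FD 8.8: (2.5,0) -> (11.3,0) [heading=0, move]
FD 4.5: (11.3,0) -> (15.8,0) [heading=0, move]
RT 180: heading 0 -> 180
RT 90: heading 180 -> 90
PD: pen down
RT 180: heading 90 -> 270
LT 135: heading 270 -> 45
PD: pen down
LT 45: heading 45 -> 90
FD 7.4: (15.8,0) -> (15.8,7.4) [heading=90, draw]
FD 10: (15.8,7.4) -> (15.8,17.4) [heading=90, draw]
Final: pos=(15.8,17.4), heading=90, 2 segment(s) drawn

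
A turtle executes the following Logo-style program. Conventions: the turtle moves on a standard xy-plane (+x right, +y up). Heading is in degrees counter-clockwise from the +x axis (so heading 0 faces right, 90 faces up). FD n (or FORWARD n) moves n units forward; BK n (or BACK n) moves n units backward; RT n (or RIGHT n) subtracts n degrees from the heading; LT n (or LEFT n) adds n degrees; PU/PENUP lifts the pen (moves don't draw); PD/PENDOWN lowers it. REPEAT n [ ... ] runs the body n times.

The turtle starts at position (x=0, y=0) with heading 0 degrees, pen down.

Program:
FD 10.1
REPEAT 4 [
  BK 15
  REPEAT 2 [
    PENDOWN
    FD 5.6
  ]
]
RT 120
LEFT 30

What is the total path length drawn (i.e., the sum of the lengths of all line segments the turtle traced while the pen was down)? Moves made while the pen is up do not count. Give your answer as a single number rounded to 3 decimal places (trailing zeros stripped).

Answer: 114.9

Derivation:
Executing turtle program step by step:
Start: pos=(0,0), heading=0, pen down
FD 10.1: (0,0) -> (10.1,0) [heading=0, draw]
REPEAT 4 [
  -- iteration 1/4 --
  BK 15: (10.1,0) -> (-4.9,0) [heading=0, draw]
  REPEAT 2 [
    -- iteration 1/2 --
    PD: pen down
    FD 5.6: (-4.9,0) -> (0.7,0) [heading=0, draw]
    -- iteration 2/2 --
    PD: pen down
    FD 5.6: (0.7,0) -> (6.3,0) [heading=0, draw]
  ]
  -- iteration 2/4 --
  BK 15: (6.3,0) -> (-8.7,0) [heading=0, draw]
  REPEAT 2 [
    -- iteration 1/2 --
    PD: pen down
    FD 5.6: (-8.7,0) -> (-3.1,0) [heading=0, draw]
    -- iteration 2/2 --
    PD: pen down
    FD 5.6: (-3.1,0) -> (2.5,0) [heading=0, draw]
  ]
  -- iteration 3/4 --
  BK 15: (2.5,0) -> (-12.5,0) [heading=0, draw]
  REPEAT 2 [
    -- iteration 1/2 --
    PD: pen down
    FD 5.6: (-12.5,0) -> (-6.9,0) [heading=0, draw]
    -- iteration 2/2 --
    PD: pen down
    FD 5.6: (-6.9,0) -> (-1.3,0) [heading=0, draw]
  ]
  -- iteration 4/4 --
  BK 15: (-1.3,0) -> (-16.3,0) [heading=0, draw]
  REPEAT 2 [
    -- iteration 1/2 --
    PD: pen down
    FD 5.6: (-16.3,0) -> (-10.7,0) [heading=0, draw]
    -- iteration 2/2 --
    PD: pen down
    FD 5.6: (-10.7,0) -> (-5.1,0) [heading=0, draw]
  ]
]
RT 120: heading 0 -> 240
LT 30: heading 240 -> 270
Final: pos=(-5.1,0), heading=270, 13 segment(s) drawn

Segment lengths:
  seg 1: (0,0) -> (10.1,0), length = 10.1
  seg 2: (10.1,0) -> (-4.9,0), length = 15
  seg 3: (-4.9,0) -> (0.7,0), length = 5.6
  seg 4: (0.7,0) -> (6.3,0), length = 5.6
  seg 5: (6.3,0) -> (-8.7,0), length = 15
  seg 6: (-8.7,0) -> (-3.1,0), length = 5.6
  seg 7: (-3.1,0) -> (2.5,0), length = 5.6
  seg 8: (2.5,0) -> (-12.5,0), length = 15
  seg 9: (-12.5,0) -> (-6.9,0), length = 5.6
  seg 10: (-6.9,0) -> (-1.3,0), length = 5.6
  seg 11: (-1.3,0) -> (-16.3,0), length = 15
  seg 12: (-16.3,0) -> (-10.7,0), length = 5.6
  seg 13: (-10.7,0) -> (-5.1,0), length = 5.6
Total = 114.9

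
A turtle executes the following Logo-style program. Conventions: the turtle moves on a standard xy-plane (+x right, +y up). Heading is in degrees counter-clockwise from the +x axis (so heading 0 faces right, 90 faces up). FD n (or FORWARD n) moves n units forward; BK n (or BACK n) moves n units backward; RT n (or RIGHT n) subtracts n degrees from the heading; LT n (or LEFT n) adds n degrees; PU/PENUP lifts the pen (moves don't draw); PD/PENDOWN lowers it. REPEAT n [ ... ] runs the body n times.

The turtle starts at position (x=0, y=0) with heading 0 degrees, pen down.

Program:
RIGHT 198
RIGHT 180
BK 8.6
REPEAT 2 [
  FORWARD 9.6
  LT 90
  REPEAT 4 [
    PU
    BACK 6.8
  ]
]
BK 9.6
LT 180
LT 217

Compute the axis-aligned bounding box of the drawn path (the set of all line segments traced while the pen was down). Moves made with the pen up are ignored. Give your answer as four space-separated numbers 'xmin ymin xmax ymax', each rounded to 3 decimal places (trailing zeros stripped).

Executing turtle program step by step:
Start: pos=(0,0), heading=0, pen down
RT 198: heading 0 -> 162
RT 180: heading 162 -> 342
BK 8.6: (0,0) -> (-8.179,2.658) [heading=342, draw]
REPEAT 2 [
  -- iteration 1/2 --
  FD 9.6: (-8.179,2.658) -> (0.951,-0.309) [heading=342, draw]
  LT 90: heading 342 -> 72
  REPEAT 4 [
    -- iteration 1/4 --
    PU: pen up
    BK 6.8: (0.951,-0.309) -> (-1.15,-6.776) [heading=72, move]
    -- iteration 2/4 --
    PU: pen up
    BK 6.8: (-1.15,-6.776) -> (-3.252,-13.243) [heading=72, move]
    -- iteration 3/4 --
    PU: pen up
    BK 6.8: (-3.252,-13.243) -> (-5.353,-19.711) [heading=72, move]
    -- iteration 4/4 --
    PU: pen up
    BK 6.8: (-5.353,-19.711) -> (-7.454,-26.178) [heading=72, move]
  ]
  -- iteration 2/2 --
  FD 9.6: (-7.454,-26.178) -> (-4.488,-17.048) [heading=72, move]
  LT 90: heading 72 -> 162
  REPEAT 4 [
    -- iteration 1/4 --
    PU: pen up
    BK 6.8: (-4.488,-17.048) -> (1.98,-19.149) [heading=162, move]
    -- iteration 2/4 --
    PU: pen up
    BK 6.8: (1.98,-19.149) -> (8.447,-21.25) [heading=162, move]
    -- iteration 3/4 --
    PU: pen up
    BK 6.8: (8.447,-21.25) -> (14.914,-23.352) [heading=162, move]
    -- iteration 4/4 --
    PU: pen up
    BK 6.8: (14.914,-23.352) -> (21.381,-25.453) [heading=162, move]
  ]
]
BK 9.6: (21.381,-25.453) -> (30.511,-28.419) [heading=162, move]
LT 180: heading 162 -> 342
LT 217: heading 342 -> 199
Final: pos=(30.511,-28.419), heading=199, 2 segment(s) drawn

Segment endpoints: x in {-8.179, 0, 0.951}, y in {-0.309, 0, 2.658}
xmin=-8.179, ymin=-0.309, xmax=0.951, ymax=2.658

Answer: -8.179 -0.309 0.951 2.658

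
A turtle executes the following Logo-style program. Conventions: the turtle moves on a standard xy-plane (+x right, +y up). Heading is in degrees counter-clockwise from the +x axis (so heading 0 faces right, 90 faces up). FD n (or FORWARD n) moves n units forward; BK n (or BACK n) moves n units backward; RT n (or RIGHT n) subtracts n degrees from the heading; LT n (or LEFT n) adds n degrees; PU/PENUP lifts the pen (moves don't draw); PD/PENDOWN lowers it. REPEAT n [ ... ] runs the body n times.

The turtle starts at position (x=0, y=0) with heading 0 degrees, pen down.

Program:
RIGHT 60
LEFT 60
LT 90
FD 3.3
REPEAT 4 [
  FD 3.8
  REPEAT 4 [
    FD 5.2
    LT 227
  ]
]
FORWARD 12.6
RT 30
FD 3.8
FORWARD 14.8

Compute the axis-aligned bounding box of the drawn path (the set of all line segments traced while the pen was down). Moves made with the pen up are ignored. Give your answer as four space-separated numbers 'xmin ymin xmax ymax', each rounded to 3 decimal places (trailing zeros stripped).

Executing turtle program step by step:
Start: pos=(0,0), heading=0, pen down
RT 60: heading 0 -> 300
LT 60: heading 300 -> 0
LT 90: heading 0 -> 90
FD 3.3: (0,0) -> (0,3.3) [heading=90, draw]
REPEAT 4 [
  -- iteration 1/4 --
  FD 3.8: (0,3.3) -> (0,7.1) [heading=90, draw]
  REPEAT 4 [
    -- iteration 1/4 --
    FD 5.2: (0,7.1) -> (0,12.3) [heading=90, draw]
    LT 227: heading 90 -> 317
    -- iteration 2/4 --
    FD 5.2: (0,12.3) -> (3.803,8.754) [heading=317, draw]
    LT 227: heading 317 -> 184
    -- iteration 3/4 --
    FD 5.2: (3.803,8.754) -> (-1.384,8.391) [heading=184, draw]
    LT 227: heading 184 -> 51
    -- iteration 4/4 --
    FD 5.2: (-1.384,8.391) -> (1.888,12.432) [heading=51, draw]
    LT 227: heading 51 -> 278
  ]
  -- iteration 2/4 --
  FD 3.8: (1.888,12.432) -> (2.417,8.669) [heading=278, draw]
  REPEAT 4 [
    -- iteration 1/4 --
    FD 5.2: (2.417,8.669) -> (3.141,3.52) [heading=278, draw]
    LT 227: heading 278 -> 145
    -- iteration 2/4 --
    FD 5.2: (3.141,3.52) -> (-1.119,6.502) [heading=145, draw]
    LT 227: heading 145 -> 12
    -- iteration 3/4 --
    FD 5.2: (-1.119,6.502) -> (3.968,7.583) [heading=12, draw]
    LT 227: heading 12 -> 239
    -- iteration 4/4 --
    FD 5.2: (3.968,7.583) -> (1.289,3.126) [heading=239, draw]
    LT 227: heading 239 -> 106
  ]
  -- iteration 3/4 --
  FD 3.8: (1.289,3.126) -> (0.242,6.779) [heading=106, draw]
  REPEAT 4 [
    -- iteration 1/4 --
    FD 5.2: (0.242,6.779) -> (-1.191,11.777) [heading=106, draw]
    LT 227: heading 106 -> 333
    -- iteration 2/4 --
    FD 5.2: (-1.191,11.777) -> (3.442,9.417) [heading=333, draw]
    LT 227: heading 333 -> 200
    -- iteration 3/4 --
    FD 5.2: (3.442,9.417) -> (-1.445,7.638) [heading=200, draw]
    LT 227: heading 200 -> 67
    -- iteration 4/4 --
    FD 5.2: (-1.445,7.638) -> (0.587,12.425) [heading=67, draw]
    LT 227: heading 67 -> 294
  ]
  -- iteration 4/4 --
  FD 3.8: (0.587,12.425) -> (2.133,8.953) [heading=294, draw]
  REPEAT 4 [
    -- iteration 1/4 --
    FD 5.2: (2.133,8.953) -> (4.248,4.203) [heading=294, draw]
    LT 227: heading 294 -> 161
    -- iteration 2/4 --
    FD 5.2: (4.248,4.203) -> (-0.669,5.896) [heading=161, draw]
    LT 227: heading 161 -> 28
    -- iteration 3/4 --
    FD 5.2: (-0.669,5.896) -> (3.922,8.337) [heading=28, draw]
    LT 227: heading 28 -> 255
    -- iteration 4/4 --
    FD 5.2: (3.922,8.337) -> (2.577,3.314) [heading=255, draw]
    LT 227: heading 255 -> 122
  ]
]
FD 12.6: (2.577,3.314) -> (-4.1,14) [heading=122, draw]
RT 30: heading 122 -> 92
FD 3.8: (-4.1,14) -> (-4.233,17.797) [heading=92, draw]
FD 14.8: (-4.233,17.797) -> (-4.75,32.588) [heading=92, draw]
Final: pos=(-4.75,32.588), heading=92, 24 segment(s) drawn

Segment endpoints: x in {-4.75, -4.233, -4.1, -1.445, -1.384, -1.191, -1.119, -0.669, 0, 0, 0, 0, 0.242, 0.587, 1.289, 1.888, 2.133, 2.417, 2.577, 3.141, 3.442, 3.803, 3.922, 3.968, 4.248}, y in {0, 3.126, 3.3, 3.314, 3.52, 4.203, 5.896, 6.502, 6.779, 7.1, 7.583, 7.638, 8.337, 8.391, 8.669, 8.754, 8.953, 9.417, 11.777, 12.3, 12.425, 12.432, 14, 17.797, 32.588}
xmin=-4.75, ymin=0, xmax=4.248, ymax=32.588

Answer: -4.75 0 4.248 32.588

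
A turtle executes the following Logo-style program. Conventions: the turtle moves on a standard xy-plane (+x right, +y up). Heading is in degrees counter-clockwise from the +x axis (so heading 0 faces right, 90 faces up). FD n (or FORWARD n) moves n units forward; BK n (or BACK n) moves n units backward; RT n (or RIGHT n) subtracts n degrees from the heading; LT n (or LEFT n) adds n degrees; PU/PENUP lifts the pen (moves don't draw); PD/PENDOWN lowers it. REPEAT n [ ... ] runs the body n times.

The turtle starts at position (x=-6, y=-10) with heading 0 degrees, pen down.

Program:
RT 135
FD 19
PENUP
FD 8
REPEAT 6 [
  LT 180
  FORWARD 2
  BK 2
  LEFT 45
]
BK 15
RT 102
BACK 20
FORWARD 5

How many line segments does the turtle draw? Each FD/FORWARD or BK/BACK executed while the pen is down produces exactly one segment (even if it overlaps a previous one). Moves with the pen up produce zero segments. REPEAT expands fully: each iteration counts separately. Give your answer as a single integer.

Answer: 1

Derivation:
Executing turtle program step by step:
Start: pos=(-6,-10), heading=0, pen down
RT 135: heading 0 -> 225
FD 19: (-6,-10) -> (-19.435,-23.435) [heading=225, draw]
PU: pen up
FD 8: (-19.435,-23.435) -> (-25.092,-29.092) [heading=225, move]
REPEAT 6 [
  -- iteration 1/6 --
  LT 180: heading 225 -> 45
  FD 2: (-25.092,-29.092) -> (-23.678,-27.678) [heading=45, move]
  BK 2: (-23.678,-27.678) -> (-25.092,-29.092) [heading=45, move]
  LT 45: heading 45 -> 90
  -- iteration 2/6 --
  LT 180: heading 90 -> 270
  FD 2: (-25.092,-29.092) -> (-25.092,-31.092) [heading=270, move]
  BK 2: (-25.092,-31.092) -> (-25.092,-29.092) [heading=270, move]
  LT 45: heading 270 -> 315
  -- iteration 3/6 --
  LT 180: heading 315 -> 135
  FD 2: (-25.092,-29.092) -> (-26.506,-27.678) [heading=135, move]
  BK 2: (-26.506,-27.678) -> (-25.092,-29.092) [heading=135, move]
  LT 45: heading 135 -> 180
  -- iteration 4/6 --
  LT 180: heading 180 -> 0
  FD 2: (-25.092,-29.092) -> (-23.092,-29.092) [heading=0, move]
  BK 2: (-23.092,-29.092) -> (-25.092,-29.092) [heading=0, move]
  LT 45: heading 0 -> 45
  -- iteration 5/6 --
  LT 180: heading 45 -> 225
  FD 2: (-25.092,-29.092) -> (-26.506,-30.506) [heading=225, move]
  BK 2: (-26.506,-30.506) -> (-25.092,-29.092) [heading=225, move]
  LT 45: heading 225 -> 270
  -- iteration 6/6 --
  LT 180: heading 270 -> 90
  FD 2: (-25.092,-29.092) -> (-25.092,-27.092) [heading=90, move]
  BK 2: (-25.092,-27.092) -> (-25.092,-29.092) [heading=90, move]
  LT 45: heading 90 -> 135
]
BK 15: (-25.092,-29.092) -> (-14.485,-39.698) [heading=135, move]
RT 102: heading 135 -> 33
BK 20: (-14.485,-39.698) -> (-31.259,-50.591) [heading=33, move]
FD 5: (-31.259,-50.591) -> (-27.065,-47.868) [heading=33, move]
Final: pos=(-27.065,-47.868), heading=33, 1 segment(s) drawn
Segments drawn: 1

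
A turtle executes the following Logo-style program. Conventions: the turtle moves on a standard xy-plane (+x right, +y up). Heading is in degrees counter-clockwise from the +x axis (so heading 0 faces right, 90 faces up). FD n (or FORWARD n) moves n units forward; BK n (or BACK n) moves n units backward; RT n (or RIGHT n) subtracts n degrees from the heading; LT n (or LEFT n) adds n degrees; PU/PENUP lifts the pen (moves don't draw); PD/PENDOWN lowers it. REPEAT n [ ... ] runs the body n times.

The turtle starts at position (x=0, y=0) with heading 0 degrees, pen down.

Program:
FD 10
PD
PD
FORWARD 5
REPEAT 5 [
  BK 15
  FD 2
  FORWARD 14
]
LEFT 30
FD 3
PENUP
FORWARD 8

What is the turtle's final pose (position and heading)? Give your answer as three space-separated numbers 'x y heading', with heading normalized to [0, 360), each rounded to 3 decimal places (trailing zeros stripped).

Answer: 29.526 5.5 30

Derivation:
Executing turtle program step by step:
Start: pos=(0,0), heading=0, pen down
FD 10: (0,0) -> (10,0) [heading=0, draw]
PD: pen down
PD: pen down
FD 5: (10,0) -> (15,0) [heading=0, draw]
REPEAT 5 [
  -- iteration 1/5 --
  BK 15: (15,0) -> (0,0) [heading=0, draw]
  FD 2: (0,0) -> (2,0) [heading=0, draw]
  FD 14: (2,0) -> (16,0) [heading=0, draw]
  -- iteration 2/5 --
  BK 15: (16,0) -> (1,0) [heading=0, draw]
  FD 2: (1,0) -> (3,0) [heading=0, draw]
  FD 14: (3,0) -> (17,0) [heading=0, draw]
  -- iteration 3/5 --
  BK 15: (17,0) -> (2,0) [heading=0, draw]
  FD 2: (2,0) -> (4,0) [heading=0, draw]
  FD 14: (4,0) -> (18,0) [heading=0, draw]
  -- iteration 4/5 --
  BK 15: (18,0) -> (3,0) [heading=0, draw]
  FD 2: (3,0) -> (5,0) [heading=0, draw]
  FD 14: (5,0) -> (19,0) [heading=0, draw]
  -- iteration 5/5 --
  BK 15: (19,0) -> (4,0) [heading=0, draw]
  FD 2: (4,0) -> (6,0) [heading=0, draw]
  FD 14: (6,0) -> (20,0) [heading=0, draw]
]
LT 30: heading 0 -> 30
FD 3: (20,0) -> (22.598,1.5) [heading=30, draw]
PU: pen up
FD 8: (22.598,1.5) -> (29.526,5.5) [heading=30, move]
Final: pos=(29.526,5.5), heading=30, 18 segment(s) drawn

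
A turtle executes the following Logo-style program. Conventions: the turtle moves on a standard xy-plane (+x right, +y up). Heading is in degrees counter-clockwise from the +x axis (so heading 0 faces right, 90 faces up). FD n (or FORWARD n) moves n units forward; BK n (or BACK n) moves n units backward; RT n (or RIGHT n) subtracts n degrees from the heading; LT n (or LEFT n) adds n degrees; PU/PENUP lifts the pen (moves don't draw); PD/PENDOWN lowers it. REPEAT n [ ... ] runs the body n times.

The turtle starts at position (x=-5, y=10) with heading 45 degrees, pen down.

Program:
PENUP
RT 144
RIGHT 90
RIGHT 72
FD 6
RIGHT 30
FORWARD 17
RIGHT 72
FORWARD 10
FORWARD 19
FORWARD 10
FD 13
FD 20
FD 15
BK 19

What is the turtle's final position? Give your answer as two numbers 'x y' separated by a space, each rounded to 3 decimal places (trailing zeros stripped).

Executing turtle program step by step:
Start: pos=(-5,10), heading=45, pen down
PU: pen up
RT 144: heading 45 -> 261
RT 90: heading 261 -> 171
RT 72: heading 171 -> 99
FD 6: (-5,10) -> (-5.939,15.926) [heading=99, move]
RT 30: heading 99 -> 69
FD 17: (-5.939,15.926) -> (0.154,31.797) [heading=69, move]
RT 72: heading 69 -> 357
FD 10: (0.154,31.797) -> (10.14,31.274) [heading=357, move]
FD 19: (10.14,31.274) -> (29.114,30.279) [heading=357, move]
FD 10: (29.114,30.279) -> (39.1,29.756) [heading=357, move]
FD 13: (39.1,29.756) -> (52.082,29.076) [heading=357, move]
FD 20: (52.082,29.076) -> (72.055,28.029) [heading=357, move]
FD 15: (72.055,28.029) -> (87.034,27.244) [heading=357, move]
BK 19: (87.034,27.244) -> (68.06,28.238) [heading=357, move]
Final: pos=(68.06,28.238), heading=357, 0 segment(s) drawn

Answer: 68.06 28.238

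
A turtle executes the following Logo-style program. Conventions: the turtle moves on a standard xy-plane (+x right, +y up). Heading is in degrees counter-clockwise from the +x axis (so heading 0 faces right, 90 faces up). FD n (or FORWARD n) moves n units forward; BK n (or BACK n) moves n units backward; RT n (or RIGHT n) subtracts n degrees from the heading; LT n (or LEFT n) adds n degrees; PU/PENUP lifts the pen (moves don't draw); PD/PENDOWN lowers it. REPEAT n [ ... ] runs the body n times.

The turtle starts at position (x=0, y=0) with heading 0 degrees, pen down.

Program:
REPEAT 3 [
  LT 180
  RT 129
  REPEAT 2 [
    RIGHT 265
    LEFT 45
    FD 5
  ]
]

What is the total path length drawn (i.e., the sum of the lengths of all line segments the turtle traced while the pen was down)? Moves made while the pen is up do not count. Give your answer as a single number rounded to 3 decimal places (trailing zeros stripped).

Answer: 30

Derivation:
Executing turtle program step by step:
Start: pos=(0,0), heading=0, pen down
REPEAT 3 [
  -- iteration 1/3 --
  LT 180: heading 0 -> 180
  RT 129: heading 180 -> 51
  REPEAT 2 [
    -- iteration 1/2 --
    RT 265: heading 51 -> 146
    LT 45: heading 146 -> 191
    FD 5: (0,0) -> (-4.908,-0.954) [heading=191, draw]
    -- iteration 2/2 --
    RT 265: heading 191 -> 286
    LT 45: heading 286 -> 331
    FD 5: (-4.908,-0.954) -> (-0.535,-3.378) [heading=331, draw]
  ]
  -- iteration 2/3 --
  LT 180: heading 331 -> 151
  RT 129: heading 151 -> 22
  REPEAT 2 [
    -- iteration 1/2 --
    RT 265: heading 22 -> 117
    LT 45: heading 117 -> 162
    FD 5: (-0.535,-3.378) -> (-5.29,-1.833) [heading=162, draw]
    -- iteration 2/2 --
    RT 265: heading 162 -> 257
    LT 45: heading 257 -> 302
    FD 5: (-5.29,-1.833) -> (-2.641,-6.073) [heading=302, draw]
  ]
  -- iteration 3/3 --
  LT 180: heading 302 -> 122
  RT 129: heading 122 -> 353
  REPEAT 2 [
    -- iteration 1/2 --
    RT 265: heading 353 -> 88
    LT 45: heading 88 -> 133
    FD 5: (-2.641,-6.073) -> (-6.051,-2.416) [heading=133, draw]
    -- iteration 2/2 --
    RT 265: heading 133 -> 228
    LT 45: heading 228 -> 273
    FD 5: (-6.051,-2.416) -> (-5.789,-7.41) [heading=273, draw]
  ]
]
Final: pos=(-5.789,-7.41), heading=273, 6 segment(s) drawn

Segment lengths:
  seg 1: (0,0) -> (-4.908,-0.954), length = 5
  seg 2: (-4.908,-0.954) -> (-0.535,-3.378), length = 5
  seg 3: (-0.535,-3.378) -> (-5.29,-1.833), length = 5
  seg 4: (-5.29,-1.833) -> (-2.641,-6.073), length = 5
  seg 5: (-2.641,-6.073) -> (-6.051,-2.416), length = 5
  seg 6: (-6.051,-2.416) -> (-5.789,-7.41), length = 5
Total = 30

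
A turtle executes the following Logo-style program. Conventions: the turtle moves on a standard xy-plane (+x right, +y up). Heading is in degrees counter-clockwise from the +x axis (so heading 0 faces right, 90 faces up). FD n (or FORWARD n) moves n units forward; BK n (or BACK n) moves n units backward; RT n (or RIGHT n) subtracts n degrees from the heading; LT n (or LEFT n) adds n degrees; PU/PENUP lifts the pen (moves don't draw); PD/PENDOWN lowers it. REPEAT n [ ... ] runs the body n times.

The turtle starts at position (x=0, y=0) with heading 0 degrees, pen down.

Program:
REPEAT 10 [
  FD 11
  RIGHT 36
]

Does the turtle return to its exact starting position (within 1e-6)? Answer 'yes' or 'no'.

Answer: yes

Derivation:
Executing turtle program step by step:
Start: pos=(0,0), heading=0, pen down
REPEAT 10 [
  -- iteration 1/10 --
  FD 11: (0,0) -> (11,0) [heading=0, draw]
  RT 36: heading 0 -> 324
  -- iteration 2/10 --
  FD 11: (11,0) -> (19.899,-6.466) [heading=324, draw]
  RT 36: heading 324 -> 288
  -- iteration 3/10 --
  FD 11: (19.899,-6.466) -> (23.298,-16.927) [heading=288, draw]
  RT 36: heading 288 -> 252
  -- iteration 4/10 --
  FD 11: (23.298,-16.927) -> (19.899,-27.389) [heading=252, draw]
  RT 36: heading 252 -> 216
  -- iteration 5/10 --
  FD 11: (19.899,-27.389) -> (11,-33.855) [heading=216, draw]
  RT 36: heading 216 -> 180
  -- iteration 6/10 --
  FD 11: (11,-33.855) -> (0,-33.855) [heading=180, draw]
  RT 36: heading 180 -> 144
  -- iteration 7/10 --
  FD 11: (0,-33.855) -> (-8.899,-27.389) [heading=144, draw]
  RT 36: heading 144 -> 108
  -- iteration 8/10 --
  FD 11: (-8.899,-27.389) -> (-12.298,-16.927) [heading=108, draw]
  RT 36: heading 108 -> 72
  -- iteration 9/10 --
  FD 11: (-12.298,-16.927) -> (-8.899,-6.466) [heading=72, draw]
  RT 36: heading 72 -> 36
  -- iteration 10/10 --
  FD 11: (-8.899,-6.466) -> (0,0) [heading=36, draw]
  RT 36: heading 36 -> 0
]
Final: pos=(0,0), heading=0, 10 segment(s) drawn

Start position: (0, 0)
Final position: (0, 0)
Distance = 0; < 1e-6 -> CLOSED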